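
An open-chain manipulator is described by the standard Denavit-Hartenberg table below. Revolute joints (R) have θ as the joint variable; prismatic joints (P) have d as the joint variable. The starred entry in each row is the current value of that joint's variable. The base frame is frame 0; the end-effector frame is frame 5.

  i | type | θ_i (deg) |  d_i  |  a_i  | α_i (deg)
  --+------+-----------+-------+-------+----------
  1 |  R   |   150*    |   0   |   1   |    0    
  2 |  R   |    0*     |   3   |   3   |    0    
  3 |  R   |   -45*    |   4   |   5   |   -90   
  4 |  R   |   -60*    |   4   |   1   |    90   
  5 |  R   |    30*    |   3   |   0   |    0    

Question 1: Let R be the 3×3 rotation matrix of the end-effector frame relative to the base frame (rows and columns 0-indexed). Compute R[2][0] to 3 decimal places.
End-effector x-axis (col 0 of R) = (-0.5950,0.2888,0.7500)
R[2][0] = 0.7500

0.750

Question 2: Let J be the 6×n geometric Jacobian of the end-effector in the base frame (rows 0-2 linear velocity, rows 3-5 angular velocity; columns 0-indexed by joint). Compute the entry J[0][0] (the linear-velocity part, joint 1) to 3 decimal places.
axis z_0 = ẑ; lever o_n−o_0 = (-8.0789,3.7678,9.3660)
cross product → J_v[:, 0] = (-3.7678,-8.0789,0.0000)
J_ω[:, 0] = z_0
entry J[0][0] = -3.7678

-3.768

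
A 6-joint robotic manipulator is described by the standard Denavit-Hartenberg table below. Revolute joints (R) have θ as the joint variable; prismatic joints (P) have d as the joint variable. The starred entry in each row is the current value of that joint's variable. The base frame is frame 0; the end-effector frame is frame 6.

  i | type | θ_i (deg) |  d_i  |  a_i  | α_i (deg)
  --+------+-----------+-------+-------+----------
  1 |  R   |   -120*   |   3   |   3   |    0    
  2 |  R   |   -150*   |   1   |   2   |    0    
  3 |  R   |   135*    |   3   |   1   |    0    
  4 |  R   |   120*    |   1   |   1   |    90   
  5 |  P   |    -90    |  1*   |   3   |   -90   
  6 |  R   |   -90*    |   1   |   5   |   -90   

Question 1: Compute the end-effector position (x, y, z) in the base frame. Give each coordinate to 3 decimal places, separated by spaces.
-1.828 -7.618 5.000

after link 1: o_1 = (-1.5000, -2.5981, 3.0000)
after link 2: o_2 = (-1.5000, -0.5981, 4.0000)
after link 3: o_3 = (-2.2071, -1.3052, 7.0000)
after link 4: o_4 = (-1.2412, -1.5640, 8.0000)
after link 5: o_5 = (-1.5000, -2.5299, 5.0000)
after link 6: o_6 = (-1.8282, -7.6184, 5.0000)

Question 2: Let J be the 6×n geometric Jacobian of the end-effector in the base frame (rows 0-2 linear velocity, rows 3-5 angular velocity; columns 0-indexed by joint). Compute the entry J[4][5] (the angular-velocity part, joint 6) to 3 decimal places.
-0.259

axis z_5 = (0.9659,-0.2588,0.0000); lever o_n−o_5 = (-0.3282,-5.0884,0.0000)
cross product → J_v[:, 5] = (0.0000,-0.0000,-5.0000)
J_ω[:, 5] = z_5
entry J[4][5] = -0.2588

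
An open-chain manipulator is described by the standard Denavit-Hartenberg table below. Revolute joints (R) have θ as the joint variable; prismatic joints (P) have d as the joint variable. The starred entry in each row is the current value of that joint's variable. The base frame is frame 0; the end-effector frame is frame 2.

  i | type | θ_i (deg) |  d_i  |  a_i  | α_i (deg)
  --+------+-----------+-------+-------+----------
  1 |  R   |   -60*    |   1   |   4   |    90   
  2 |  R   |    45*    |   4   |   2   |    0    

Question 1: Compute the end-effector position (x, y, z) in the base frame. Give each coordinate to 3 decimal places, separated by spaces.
-0.757 -6.689 2.414

after link 1: o_1 = (2.0000, -3.4641, 1.0000)
after link 2: o_2 = (-0.7570, -6.6888, 2.4142)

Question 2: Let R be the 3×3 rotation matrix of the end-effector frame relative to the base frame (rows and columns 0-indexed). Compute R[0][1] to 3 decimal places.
End-effector y-axis (col 1 of R) = (-0.3536,0.6124,0.7071)
R[0][1] = -0.3536

-0.354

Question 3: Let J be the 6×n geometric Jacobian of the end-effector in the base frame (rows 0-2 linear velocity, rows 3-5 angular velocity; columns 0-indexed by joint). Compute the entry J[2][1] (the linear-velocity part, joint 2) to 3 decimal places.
axis z_1 = (-0.8660,-0.5000,0.0000); lever o_n−o_1 = (-2.7570,-3.2247,1.4142)
cross product → J_v[:, 1] = (-0.7071,1.2247,1.4142)
J_ω[:, 1] = z_1
entry J[2][1] = 1.4142

1.414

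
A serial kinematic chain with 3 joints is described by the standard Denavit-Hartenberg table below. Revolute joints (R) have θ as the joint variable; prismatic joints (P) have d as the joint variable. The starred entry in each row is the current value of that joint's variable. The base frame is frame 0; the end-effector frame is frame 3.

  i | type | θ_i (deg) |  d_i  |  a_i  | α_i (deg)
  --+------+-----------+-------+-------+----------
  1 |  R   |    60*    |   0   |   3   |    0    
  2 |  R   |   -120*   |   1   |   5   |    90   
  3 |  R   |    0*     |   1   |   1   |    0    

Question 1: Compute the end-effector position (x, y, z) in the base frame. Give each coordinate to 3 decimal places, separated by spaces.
after link 1: o_1 = (1.5000, 2.5981, 0.0000)
after link 2: o_2 = (4.0000, -1.7321, 1.0000)
after link 3: o_3 = (3.6340, -3.0981, 1.0000)

3.634 -3.098 1.000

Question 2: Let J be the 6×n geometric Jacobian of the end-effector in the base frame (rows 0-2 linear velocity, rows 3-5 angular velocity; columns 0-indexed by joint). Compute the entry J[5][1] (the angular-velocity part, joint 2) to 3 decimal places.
axis z_1 = (0.0000,0.0000,1.0000); lever o_n−o_1 = (2.1340,-5.6962,1.0000)
cross product → J_v[:, 1] = (5.6962,2.1340,-0.0000)
J_ω[:, 1] = z_1
entry J[5][1] = 1.0000

1.000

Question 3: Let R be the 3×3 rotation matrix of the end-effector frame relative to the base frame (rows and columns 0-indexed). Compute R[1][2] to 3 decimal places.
End-effector z-axis (col 2 of R) = (-0.8660,-0.5000,0.0000)
R[1][2] = -0.5000

-0.500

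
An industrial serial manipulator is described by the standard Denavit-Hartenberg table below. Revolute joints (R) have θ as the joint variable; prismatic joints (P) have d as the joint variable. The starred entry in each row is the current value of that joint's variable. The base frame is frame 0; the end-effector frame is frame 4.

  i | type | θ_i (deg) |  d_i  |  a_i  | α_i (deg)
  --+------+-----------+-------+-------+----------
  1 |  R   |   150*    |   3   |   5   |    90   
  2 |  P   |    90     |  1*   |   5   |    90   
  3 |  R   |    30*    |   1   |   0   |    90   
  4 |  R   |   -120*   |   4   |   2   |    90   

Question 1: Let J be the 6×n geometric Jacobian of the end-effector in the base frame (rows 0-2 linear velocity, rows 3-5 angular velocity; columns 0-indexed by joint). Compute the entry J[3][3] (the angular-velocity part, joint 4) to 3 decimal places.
-0.433

axis z_3 = (-0.4330,-0.7500,0.5000); lever o_n−o_3 = (-0.4821,-4.2990,1.1340)
cross product → J_v[:, 3] = (1.2990,0.2500,1.5000)
J_ω[:, 3] = z_3
entry J[3][3] = -0.4330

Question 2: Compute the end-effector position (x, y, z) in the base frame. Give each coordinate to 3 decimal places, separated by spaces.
after link 1: o_1 = (-4.3301, 2.5000, 3.0000)
after link 2: o_2 = (-3.8301, 3.3660, 8.0000)
after link 3: o_3 = (-4.6962, 3.8660, 8.0000)
after link 4: o_4 = (-5.1782, -0.4330, 9.1340)

-5.178 -0.433 9.134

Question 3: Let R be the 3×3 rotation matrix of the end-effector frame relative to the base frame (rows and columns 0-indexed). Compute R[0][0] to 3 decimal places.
End-effector x-axis (col 0 of R) = (0.6250,-0.6495,-0.4330)
R[0][0] = 0.6250

0.625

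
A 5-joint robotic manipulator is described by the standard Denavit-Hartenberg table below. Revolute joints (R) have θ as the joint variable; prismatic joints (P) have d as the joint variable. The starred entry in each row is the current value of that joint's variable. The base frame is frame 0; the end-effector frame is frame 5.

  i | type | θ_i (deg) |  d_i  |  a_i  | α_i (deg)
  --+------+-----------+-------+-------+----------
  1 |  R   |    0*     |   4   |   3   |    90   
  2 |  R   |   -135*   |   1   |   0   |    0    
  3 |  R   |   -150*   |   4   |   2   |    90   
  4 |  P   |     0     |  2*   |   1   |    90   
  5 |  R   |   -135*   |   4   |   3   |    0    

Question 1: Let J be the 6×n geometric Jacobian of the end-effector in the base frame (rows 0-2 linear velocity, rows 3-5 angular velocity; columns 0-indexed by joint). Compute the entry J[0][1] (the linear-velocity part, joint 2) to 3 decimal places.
-0.880

axis z_1 = (0.0000,-1.0000,0.0000); lever o_n−o_1 = (0.1102,-1.0000,0.8801)
cross product → J_v[:, 1] = (-0.8801,0.0000,0.1102)
J_ω[:, 1] = z_1
entry J[0][1] = -0.8801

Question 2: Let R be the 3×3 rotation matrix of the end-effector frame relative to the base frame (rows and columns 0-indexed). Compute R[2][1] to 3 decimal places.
End-effector y-axis (col 1 of R) = (-0.5000,0.0000,0.8660)
R[2][1] = 0.8660

0.866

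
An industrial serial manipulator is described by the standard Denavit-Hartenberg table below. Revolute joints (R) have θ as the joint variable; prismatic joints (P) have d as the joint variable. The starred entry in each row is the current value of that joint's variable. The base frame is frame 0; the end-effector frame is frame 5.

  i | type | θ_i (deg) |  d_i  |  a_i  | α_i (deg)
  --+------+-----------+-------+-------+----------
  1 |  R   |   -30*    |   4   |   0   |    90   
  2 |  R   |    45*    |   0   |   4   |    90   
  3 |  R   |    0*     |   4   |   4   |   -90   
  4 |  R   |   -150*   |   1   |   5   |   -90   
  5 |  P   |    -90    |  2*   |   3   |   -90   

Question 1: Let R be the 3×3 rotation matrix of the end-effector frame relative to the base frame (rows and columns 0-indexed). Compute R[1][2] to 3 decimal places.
End-effector z-axis (col 2 of R) = (-0.2241,0.1294,-0.9659)
R[1][2] = 0.1294

0.129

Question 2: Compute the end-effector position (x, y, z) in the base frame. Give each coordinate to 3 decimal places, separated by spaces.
after link 1: o_1 = (0.0000, 0.0000, 4.0000)
after link 2: o_2 = (2.4495, -1.4142, 6.8284)
after link 3: o_3 = (7.3485, -4.2426, 6.8284)
after link 4: o_4 = (5.7277, -4.4616, 1.9988)
after link 5: o_5 = (5.9008, -8.0256, 1.4812)

5.901 -8.026 1.481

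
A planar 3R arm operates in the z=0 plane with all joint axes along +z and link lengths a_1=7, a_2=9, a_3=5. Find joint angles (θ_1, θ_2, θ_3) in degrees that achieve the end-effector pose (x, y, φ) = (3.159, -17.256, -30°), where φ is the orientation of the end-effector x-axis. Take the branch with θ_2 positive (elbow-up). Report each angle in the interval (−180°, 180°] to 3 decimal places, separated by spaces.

-119.996 44.990 45.006

wrist centre = target − a_3·(cos φ, sin φ) = (-1.1711, -14.7560)
cos θ_2 = (219.1111−7²−9²)/(2·7·9) = 0.7072; θ_2 = 44.9900° (elbow-up)
β = atan2(-14.7560,-1.1711) = -94.5378°; ψ = atan2(6.3628,13.3651) = 25.4582°
θ_1 = β − ψ = -119.9960°
θ_3 = φ − θ_1 − θ_2 = 45.0061° (wrapped to (-180°,180°])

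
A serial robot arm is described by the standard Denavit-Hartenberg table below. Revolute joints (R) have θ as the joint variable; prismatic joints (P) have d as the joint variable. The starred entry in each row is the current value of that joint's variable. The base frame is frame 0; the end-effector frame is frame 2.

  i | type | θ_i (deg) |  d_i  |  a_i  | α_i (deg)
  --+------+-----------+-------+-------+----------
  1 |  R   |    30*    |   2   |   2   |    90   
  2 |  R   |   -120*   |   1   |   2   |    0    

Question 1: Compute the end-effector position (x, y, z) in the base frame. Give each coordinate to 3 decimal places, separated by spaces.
after link 1: o_1 = (1.7321, 1.0000, 2.0000)
after link 2: o_2 = (1.3660, -0.3660, 0.2679)

1.366 -0.366 0.268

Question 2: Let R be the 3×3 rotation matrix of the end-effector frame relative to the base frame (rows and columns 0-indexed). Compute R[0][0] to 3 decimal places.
End-effector x-axis (col 0 of R) = (-0.4330,-0.2500,-0.8660)
R[0][0] = -0.4330

-0.433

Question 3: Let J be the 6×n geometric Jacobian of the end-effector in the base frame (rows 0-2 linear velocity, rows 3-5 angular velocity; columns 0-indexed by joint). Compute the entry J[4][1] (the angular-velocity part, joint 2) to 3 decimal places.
-0.866

axis z_1 = (0.5000,-0.8660,0.0000); lever o_n−o_1 = (-0.3660,-1.3660,-1.7321)
cross product → J_v[:, 1] = (1.5000,0.8660,-1.0000)
J_ω[:, 1] = z_1
entry J[4][1] = -0.8660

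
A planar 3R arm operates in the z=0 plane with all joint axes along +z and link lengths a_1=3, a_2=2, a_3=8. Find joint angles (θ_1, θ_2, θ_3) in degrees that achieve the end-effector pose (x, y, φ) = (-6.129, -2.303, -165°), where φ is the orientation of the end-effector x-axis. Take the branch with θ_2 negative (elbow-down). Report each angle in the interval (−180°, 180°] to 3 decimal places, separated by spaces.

29.993 -149.988 -45.005

wrist centre = target − a_3·(cos φ, sin φ) = (1.5984, -0.2324)
cos θ_2 = (2.6089−3²−2²)/(2·3·2) = -0.8659; θ_2 = -149.9882° (elbow-down)
β = atan2(-0.2324,1.5984) = -8.2742°; ψ = atan2(-1.0004,1.2682) = -38.2674°
θ_1 = β − ψ = 29.9932°
θ_3 = φ − θ_1 − θ_2 = -45.0050° (wrapped to (-180°,180°])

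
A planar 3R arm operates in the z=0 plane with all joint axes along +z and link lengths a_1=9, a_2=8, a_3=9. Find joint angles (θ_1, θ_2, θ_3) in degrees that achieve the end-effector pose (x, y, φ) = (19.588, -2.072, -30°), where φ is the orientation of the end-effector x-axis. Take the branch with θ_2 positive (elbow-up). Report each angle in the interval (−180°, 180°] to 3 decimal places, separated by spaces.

wrist centre = target − a_3·(cos φ, sin φ) = (11.7938, 2.4280)
cos θ_2 = (144.9882−9²−8²)/(2·9·8) = -0.0001; θ_2 = 90.0047° (elbow-up)
β = atan2(2.4280,11.7938) = 11.6330°; ψ = atan2(8.0000,8.9993) = 41.6356°
θ_1 = β − ψ = -30.0026°
θ_3 = φ − θ_1 − θ_2 = -90.0021° (wrapped to (-180°,180°])

-30.003 90.005 -90.002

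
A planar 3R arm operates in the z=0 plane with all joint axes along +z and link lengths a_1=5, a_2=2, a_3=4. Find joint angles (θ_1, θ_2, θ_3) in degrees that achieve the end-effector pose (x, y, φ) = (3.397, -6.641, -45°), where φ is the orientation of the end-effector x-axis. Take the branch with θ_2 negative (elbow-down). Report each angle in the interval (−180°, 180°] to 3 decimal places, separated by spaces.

wrist centre = target − a_3·(cos φ, sin φ) = (0.5686, -3.8126)
cos θ_2 = (14.8590−5²−2²)/(2·5·2) = -0.7071; θ_2 = -134.9955° (elbow-down)
β = atan2(-3.8126,0.5686) = -81.5179°; ψ = atan2(-1.4143,3.5859) = -21.5249°
θ_1 = β − ψ = -59.9930°
θ_3 = φ − θ_1 − θ_2 = 149.9885° (wrapped to (-180°,180°])

-59.993 -134.995 149.988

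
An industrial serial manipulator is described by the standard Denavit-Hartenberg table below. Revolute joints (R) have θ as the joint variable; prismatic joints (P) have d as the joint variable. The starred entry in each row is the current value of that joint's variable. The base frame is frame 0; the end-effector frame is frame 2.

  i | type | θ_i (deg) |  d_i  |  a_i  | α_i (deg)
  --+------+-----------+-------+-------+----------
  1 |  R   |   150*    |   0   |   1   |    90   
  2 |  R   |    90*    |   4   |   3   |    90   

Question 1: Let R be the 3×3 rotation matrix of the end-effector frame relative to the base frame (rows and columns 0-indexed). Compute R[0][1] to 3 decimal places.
0.500

End-effector y-axis (col 1 of R) = (0.5000,0.8660,0.0000)
R[0][1] = 0.5000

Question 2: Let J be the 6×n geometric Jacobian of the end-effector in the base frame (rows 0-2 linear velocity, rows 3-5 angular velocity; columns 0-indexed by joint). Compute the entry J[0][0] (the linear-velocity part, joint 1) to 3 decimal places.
-3.964

axis z_0 = ẑ; lever o_n−o_0 = (1.1340,3.9641,3.0000)
cross product → J_v[:, 0] = (-3.9641,1.1340,0.0000)
J_ω[:, 0] = z_0
entry J[0][0] = -3.9641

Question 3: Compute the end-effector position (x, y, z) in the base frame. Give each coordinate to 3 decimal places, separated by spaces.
after link 1: o_1 = (-0.8660, 0.5000, 0.0000)
after link 2: o_2 = (1.1340, 3.9641, 3.0000)

1.134 3.964 3.000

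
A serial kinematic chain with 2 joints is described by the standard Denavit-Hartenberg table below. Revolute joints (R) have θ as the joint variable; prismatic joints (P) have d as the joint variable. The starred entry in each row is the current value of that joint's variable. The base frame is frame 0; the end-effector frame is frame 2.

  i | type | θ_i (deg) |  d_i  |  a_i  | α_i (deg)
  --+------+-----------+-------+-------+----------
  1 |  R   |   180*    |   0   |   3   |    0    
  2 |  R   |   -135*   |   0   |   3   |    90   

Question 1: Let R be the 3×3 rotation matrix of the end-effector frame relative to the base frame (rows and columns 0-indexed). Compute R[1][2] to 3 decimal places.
-0.707

End-effector z-axis (col 2 of R) = (0.7071,-0.7071,0.0000)
R[1][2] = -0.7071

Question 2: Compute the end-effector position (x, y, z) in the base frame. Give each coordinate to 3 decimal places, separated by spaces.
after link 1: o_1 = (-3.0000, 0.0000, 0.0000)
after link 2: o_2 = (-0.8787, 2.1213, 0.0000)

-0.879 2.121 0.000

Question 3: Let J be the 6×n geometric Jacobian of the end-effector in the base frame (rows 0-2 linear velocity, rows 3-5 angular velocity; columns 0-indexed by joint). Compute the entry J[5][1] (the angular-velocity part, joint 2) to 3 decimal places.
axis z_1 = (0.0000,0.0000,1.0000); lever o_n−o_1 = (2.1213,2.1213,0.0000)
cross product → J_v[:, 1] = (-2.1213,2.1213,0.0000)
J_ω[:, 1] = z_1
entry J[5][1] = 1.0000

1.000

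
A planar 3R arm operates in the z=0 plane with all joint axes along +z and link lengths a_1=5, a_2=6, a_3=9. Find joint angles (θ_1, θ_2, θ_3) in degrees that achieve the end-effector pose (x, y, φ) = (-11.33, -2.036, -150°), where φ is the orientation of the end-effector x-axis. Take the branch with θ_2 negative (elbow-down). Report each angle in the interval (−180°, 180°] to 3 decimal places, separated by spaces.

wrist centre = target − a_3·(cos φ, sin φ) = (-3.5358, 2.4640)
cos θ_2 = (18.5730−5²−6²)/(2·5·6) = -0.7071; θ_2 = -135.0008° (elbow-down)
β = atan2(2.4640,-3.5358) = 145.1282°; ψ = atan2(-4.2426,0.7573) = -79.8793°
θ_1 = β − ψ = 225.0076°
θ_3 = φ − θ_1 − θ_2 = 119.9933° (wrapped to (-180°,180°])

-134.992 -135.001 119.993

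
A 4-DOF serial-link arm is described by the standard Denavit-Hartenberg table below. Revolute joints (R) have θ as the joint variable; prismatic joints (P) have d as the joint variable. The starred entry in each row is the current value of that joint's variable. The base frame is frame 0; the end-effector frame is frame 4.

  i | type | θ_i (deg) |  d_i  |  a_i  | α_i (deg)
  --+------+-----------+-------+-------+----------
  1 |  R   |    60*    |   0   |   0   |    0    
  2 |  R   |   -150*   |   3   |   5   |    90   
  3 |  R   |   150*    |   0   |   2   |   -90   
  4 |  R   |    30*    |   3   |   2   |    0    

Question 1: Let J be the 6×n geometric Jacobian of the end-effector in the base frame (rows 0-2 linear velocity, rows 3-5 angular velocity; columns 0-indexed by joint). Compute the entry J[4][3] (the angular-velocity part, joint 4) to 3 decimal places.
0.500

axis z_3 = (-0.0000,0.5000,-0.8660); lever o_n−o_3 = (1.0000,3.0000,-1.7321)
cross product → J_v[:, 3] = (1.7321,-0.8660,-0.5000)
J_ω[:, 3] = z_3
entry J[4][3] = 0.5000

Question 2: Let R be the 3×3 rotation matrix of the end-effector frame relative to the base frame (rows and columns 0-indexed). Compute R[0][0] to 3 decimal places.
0.500

End-effector x-axis (col 0 of R) = (0.5000,0.7500,0.4330)
R[0][0] = 0.5000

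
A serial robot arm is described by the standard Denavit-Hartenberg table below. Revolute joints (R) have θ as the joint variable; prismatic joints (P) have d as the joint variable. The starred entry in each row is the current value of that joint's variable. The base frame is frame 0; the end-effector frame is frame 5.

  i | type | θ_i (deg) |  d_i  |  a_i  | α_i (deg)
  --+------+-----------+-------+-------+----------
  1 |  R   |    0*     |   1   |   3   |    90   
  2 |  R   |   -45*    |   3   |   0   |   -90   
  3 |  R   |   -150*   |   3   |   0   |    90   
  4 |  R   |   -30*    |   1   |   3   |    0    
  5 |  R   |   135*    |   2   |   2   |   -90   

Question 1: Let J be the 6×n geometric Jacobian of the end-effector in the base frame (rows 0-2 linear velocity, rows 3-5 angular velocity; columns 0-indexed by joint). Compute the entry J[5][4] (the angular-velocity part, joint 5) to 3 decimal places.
0.354

axis z_4 = (-0.3536,0.8660,0.3536); lever o_n−o_4 = (0.9759,1.9909,1.7561)
cross product → J_v[:, 4] = (0.8170,0.9659,-1.5490)
J_ω[:, 4] = z_4
entry J[5][4] = 0.3536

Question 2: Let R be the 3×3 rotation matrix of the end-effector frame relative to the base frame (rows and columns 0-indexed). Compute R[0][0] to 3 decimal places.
End-effector x-axis (col 0 of R) = (0.8415,0.1294,0.5245)
R[0][0] = 0.8415

0.842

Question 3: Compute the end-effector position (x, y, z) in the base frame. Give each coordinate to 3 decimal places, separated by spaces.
after link 1: o_1 = (3.0000, 0.0000, 1.0000)
after link 2: o_2 = (3.0000, -3.0000, 1.0000)
after link 3: o_3 = (5.1213, -3.0000, 3.1213)
after link 4: o_4 = (2.1161, -3.4330, 4.0052)
after link 5: o_5 = (3.0920, -1.4421, 5.7613)

3.092 -1.442 5.761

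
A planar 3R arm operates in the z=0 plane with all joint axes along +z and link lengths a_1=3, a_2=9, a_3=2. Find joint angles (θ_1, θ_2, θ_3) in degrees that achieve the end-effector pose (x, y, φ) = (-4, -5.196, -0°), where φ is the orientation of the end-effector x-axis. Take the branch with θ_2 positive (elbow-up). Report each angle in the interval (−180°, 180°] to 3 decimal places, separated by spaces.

wrist centre = target − a_3·(cos φ, sin φ) = (-6.0000, -5.1960)
cos θ_2 = (62.9984−3²−9²)/(2·3·9) = -0.5000; θ_2 = 120.0019° (elbow-up)
β = atan2(-5.1960,-6.0000) = -139.1074°; ψ = atan2(7.7941,-1.5003) = 100.8955°
θ_1 = β − ψ = -240.0029°
θ_3 = φ − θ_1 − θ_2 = 120.0010° (wrapped to (-180°,180°])

119.997 120.002 120.001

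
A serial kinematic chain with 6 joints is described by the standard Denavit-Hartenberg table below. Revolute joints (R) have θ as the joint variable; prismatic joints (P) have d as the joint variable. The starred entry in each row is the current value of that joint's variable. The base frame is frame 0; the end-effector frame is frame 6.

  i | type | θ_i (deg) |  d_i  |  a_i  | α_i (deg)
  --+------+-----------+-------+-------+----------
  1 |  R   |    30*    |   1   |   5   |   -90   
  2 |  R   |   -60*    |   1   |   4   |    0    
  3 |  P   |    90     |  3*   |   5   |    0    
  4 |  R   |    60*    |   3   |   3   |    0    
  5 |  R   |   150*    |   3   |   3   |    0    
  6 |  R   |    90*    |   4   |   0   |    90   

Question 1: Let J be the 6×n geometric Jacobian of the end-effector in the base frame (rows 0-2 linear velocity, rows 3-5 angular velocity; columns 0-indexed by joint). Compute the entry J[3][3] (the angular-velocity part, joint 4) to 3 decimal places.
-0.500

axis z_3 = (-0.5000,0.8660,0.0000); lever o_n−o_3 = (-6.2990,7.9103,-0.4019)
cross product → J_v[:, 3] = (-0.3481,-0.2010,1.5000)
J_ω[:, 3] = z_3
entry J[3][3] = -0.5000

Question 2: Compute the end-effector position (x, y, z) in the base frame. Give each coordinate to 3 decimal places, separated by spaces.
1.513 17.039 1.562

after link 1: o_1 = (4.3301, 2.5000, 1.0000)
after link 2: o_2 = (5.5622, 4.3660, 4.4641)
after link 3: o_3 = (7.8122, 9.1292, 1.9641)
after link 4: o_4 = (6.3122, 11.7272, -1.0359)
after link 5: o_5 = (3.5131, 13.5753, 1.5622)
after link 6: o_6 = (1.5131, 17.0394, 1.5622)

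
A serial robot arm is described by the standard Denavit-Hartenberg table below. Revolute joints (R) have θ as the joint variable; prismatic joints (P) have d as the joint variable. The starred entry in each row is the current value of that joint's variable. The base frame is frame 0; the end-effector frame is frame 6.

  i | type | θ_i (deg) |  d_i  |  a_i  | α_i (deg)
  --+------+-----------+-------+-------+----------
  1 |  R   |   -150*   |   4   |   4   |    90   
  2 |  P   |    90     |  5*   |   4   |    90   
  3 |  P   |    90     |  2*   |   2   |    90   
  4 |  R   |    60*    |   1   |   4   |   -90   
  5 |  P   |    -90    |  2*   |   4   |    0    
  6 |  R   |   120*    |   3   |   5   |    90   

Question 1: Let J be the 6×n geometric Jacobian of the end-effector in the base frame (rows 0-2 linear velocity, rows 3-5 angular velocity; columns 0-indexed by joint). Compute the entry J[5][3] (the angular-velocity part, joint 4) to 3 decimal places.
axis z_3 = (-0.0000,-0.0000,1.0000); lever o_n−o_3 = (-8.3301,-5.0000,2.5000)
cross product → J_v[:, 3] = (5.0000,-8.3301,-0.0000)
J_ω[:, 3] = z_3
entry J[5][3] = 1.0000

1.000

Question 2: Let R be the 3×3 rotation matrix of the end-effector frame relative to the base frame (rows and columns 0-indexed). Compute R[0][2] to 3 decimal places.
-0.500

End-effector z-axis (col 2 of R) = (-0.5000,-0.0000,0.8660)
R[0][2] = -0.5000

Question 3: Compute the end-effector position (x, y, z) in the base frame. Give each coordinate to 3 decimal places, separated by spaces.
-17.026 -1.938 10.500

after link 1: o_1 = (-3.4641, -2.0000, 4.0000)
after link 2: o_2 = (-5.9641, 2.3301, 8.0000)
after link 3: o_3 = (-8.6962, 3.0622, 8.0000)
after link 4: o_4 = (-12.6962, 3.0622, 9.0000)
after link 5: o_5 = (-12.6962, 1.0622, 13.0000)
after link 6: o_6 = (-17.0263, -1.9378, 10.5000)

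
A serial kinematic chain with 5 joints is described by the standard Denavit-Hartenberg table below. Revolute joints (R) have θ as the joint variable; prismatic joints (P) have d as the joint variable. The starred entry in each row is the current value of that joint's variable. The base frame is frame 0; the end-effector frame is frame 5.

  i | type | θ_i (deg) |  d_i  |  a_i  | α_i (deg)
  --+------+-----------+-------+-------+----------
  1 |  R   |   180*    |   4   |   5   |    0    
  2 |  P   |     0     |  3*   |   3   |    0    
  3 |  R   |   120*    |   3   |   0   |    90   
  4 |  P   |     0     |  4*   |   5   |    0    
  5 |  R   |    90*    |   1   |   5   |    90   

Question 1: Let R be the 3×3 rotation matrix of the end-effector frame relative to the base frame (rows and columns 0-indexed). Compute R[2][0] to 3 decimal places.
End-effector x-axis (col 0 of R) = (0.0000,-0.0000,1.0000)
R[2][0] = 1.0000

1.000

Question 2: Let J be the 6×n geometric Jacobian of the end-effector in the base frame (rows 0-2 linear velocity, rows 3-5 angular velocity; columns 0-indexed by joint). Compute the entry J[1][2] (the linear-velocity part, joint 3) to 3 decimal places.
axis z_2 = (0.0000,0.0000,1.0000); lever o_n−o_2 = (-1.8301,-6.8301,8.0000)
cross product → J_v[:, 2] = (6.8301,-1.8301,0.0000)
J_ω[:, 2] = z_2
entry J[1][2] = -1.8301

-1.830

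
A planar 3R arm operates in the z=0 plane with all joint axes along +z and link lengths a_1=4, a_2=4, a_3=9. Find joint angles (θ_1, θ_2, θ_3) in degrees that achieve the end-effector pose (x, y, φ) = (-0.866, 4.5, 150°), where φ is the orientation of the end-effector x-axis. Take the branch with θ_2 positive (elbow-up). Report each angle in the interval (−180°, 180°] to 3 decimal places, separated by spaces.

wrist centre = target − a_3·(cos φ, sin φ) = (6.9282, 0.0000)
cos θ_2 = (48.0004−4²−4²)/(2·4·4) = 0.5000; θ_2 = 59.9993° (elbow-up)
β = atan2(0.0000,6.9282) = 0.0000°; ψ = atan2(3.4641,6.0000) = 29.9996°
θ_1 = β − ψ = -29.9996°
θ_3 = φ − θ_1 − θ_2 = 120.0004° (wrapped to (-180°,180°])

-30.000 59.999 120.000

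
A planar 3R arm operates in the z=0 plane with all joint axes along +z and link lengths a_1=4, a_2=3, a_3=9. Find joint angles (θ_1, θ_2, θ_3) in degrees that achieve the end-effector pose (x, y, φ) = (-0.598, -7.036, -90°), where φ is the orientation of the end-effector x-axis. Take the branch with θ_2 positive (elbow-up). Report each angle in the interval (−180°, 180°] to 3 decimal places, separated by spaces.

60.000 150.002 59.998

wrist centre = target − a_3·(cos φ, sin φ) = (-0.5980, 1.9640)
cos θ_2 = (4.2149−4²−3²)/(2·4·3) = -0.8660; θ_2 = 150.0023° (elbow-up)
β = atan2(1.9640,-0.5980) = 106.9345°; ψ = atan2(1.4999,1.4019) = 46.9349°
θ_1 = β − ψ = 59.9996°
θ_3 = φ − θ_1 − θ_2 = 59.9981° (wrapped to (-180°,180°])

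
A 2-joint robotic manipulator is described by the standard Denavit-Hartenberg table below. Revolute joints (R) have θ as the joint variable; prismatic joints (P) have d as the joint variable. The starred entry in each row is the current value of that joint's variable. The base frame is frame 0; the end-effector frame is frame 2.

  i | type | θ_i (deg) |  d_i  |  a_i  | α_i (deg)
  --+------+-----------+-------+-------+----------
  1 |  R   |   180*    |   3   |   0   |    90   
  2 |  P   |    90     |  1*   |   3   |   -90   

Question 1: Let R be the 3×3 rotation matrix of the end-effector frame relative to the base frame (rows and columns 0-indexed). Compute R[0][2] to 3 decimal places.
1.000

End-effector z-axis (col 2 of R) = (1.0000,-0.0000,0.0000)
R[0][2] = 1.0000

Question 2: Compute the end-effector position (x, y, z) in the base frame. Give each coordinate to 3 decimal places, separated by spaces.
after link 1: o_1 = (0.0000, 0.0000, 3.0000)
after link 2: o_2 = (-0.0000, 1.0000, 6.0000)

-0.000 1.000 6.000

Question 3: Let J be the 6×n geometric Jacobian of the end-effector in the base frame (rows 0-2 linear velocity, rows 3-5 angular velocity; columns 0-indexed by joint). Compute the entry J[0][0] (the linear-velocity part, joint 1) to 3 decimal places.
axis z_0 = ẑ; lever o_n−o_0 = (-0.0000,1.0000,6.0000)
cross product → J_v[:, 0] = (-1.0000,-0.0000,0.0000)
J_ω[:, 0] = z_0
entry J[0][0] = -1.0000

-1.000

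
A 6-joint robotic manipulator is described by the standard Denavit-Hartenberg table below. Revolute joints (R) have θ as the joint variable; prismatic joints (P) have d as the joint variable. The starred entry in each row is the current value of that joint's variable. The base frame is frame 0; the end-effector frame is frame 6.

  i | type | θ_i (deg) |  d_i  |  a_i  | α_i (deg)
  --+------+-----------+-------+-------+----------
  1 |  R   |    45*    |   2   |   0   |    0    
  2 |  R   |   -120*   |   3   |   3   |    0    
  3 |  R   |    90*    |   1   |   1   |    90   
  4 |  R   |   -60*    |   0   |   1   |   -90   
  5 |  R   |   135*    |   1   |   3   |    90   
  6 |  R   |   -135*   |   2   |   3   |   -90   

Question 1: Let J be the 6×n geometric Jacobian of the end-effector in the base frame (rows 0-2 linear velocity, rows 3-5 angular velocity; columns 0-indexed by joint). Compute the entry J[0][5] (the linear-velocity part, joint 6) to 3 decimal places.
axis z_5 = (0.1585,0.7745,-0.6124); lever o_n−o_5 = (-0.3449,-0.1812,-3.5844)
cross product → J_v[:, 5] = (-2.8872,0.7793,0.2384)
J_ω[:, 5] = z_5
entry J[0][5] = -2.8872

-2.887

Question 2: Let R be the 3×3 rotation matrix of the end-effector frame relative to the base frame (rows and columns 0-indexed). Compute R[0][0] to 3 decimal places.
End-effector x-axis (col 0 of R) = (-0.2206,-0.5768,-0.7866)
R[0][0] = -0.2206

-0.221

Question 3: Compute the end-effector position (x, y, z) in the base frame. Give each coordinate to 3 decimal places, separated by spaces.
1.143 -0.692 3.887

after link 1: o_1 = (0.0000, 0.0000, 2.0000)
after link 2: o_2 = (0.7765, -2.8978, 5.0000)
after link 3: o_3 = (1.7424, -2.6390, 6.0000)
after link 4: o_4 = (2.2253, -2.5095, 5.1340)
after link 5: o_5 = (1.4883, -0.5109, 7.4711)
after link 6: o_6 = (1.1434, -0.6921, 3.8866)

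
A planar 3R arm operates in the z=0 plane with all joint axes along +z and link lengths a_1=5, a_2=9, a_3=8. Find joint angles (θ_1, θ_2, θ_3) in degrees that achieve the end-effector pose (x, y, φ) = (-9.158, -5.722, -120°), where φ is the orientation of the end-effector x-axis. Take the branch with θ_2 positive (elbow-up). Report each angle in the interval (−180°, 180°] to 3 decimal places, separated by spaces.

45.004 149.997 44.999

wrist centre = target − a_3·(cos φ, sin φ) = (-5.1580, 1.2062)
cos θ_2 = (28.0599−5²−9²)/(2·5·9) = -0.8660; θ_2 = 149.9972° (elbow-up)
β = atan2(1.2062,-5.1580) = 166.8379°; ψ = atan2(4.5004,-2.7940) = 121.8336°
θ_1 = β − ψ = 45.0042°
θ_3 = φ − θ_1 − θ_2 = 44.9986° (wrapped to (-180°,180°])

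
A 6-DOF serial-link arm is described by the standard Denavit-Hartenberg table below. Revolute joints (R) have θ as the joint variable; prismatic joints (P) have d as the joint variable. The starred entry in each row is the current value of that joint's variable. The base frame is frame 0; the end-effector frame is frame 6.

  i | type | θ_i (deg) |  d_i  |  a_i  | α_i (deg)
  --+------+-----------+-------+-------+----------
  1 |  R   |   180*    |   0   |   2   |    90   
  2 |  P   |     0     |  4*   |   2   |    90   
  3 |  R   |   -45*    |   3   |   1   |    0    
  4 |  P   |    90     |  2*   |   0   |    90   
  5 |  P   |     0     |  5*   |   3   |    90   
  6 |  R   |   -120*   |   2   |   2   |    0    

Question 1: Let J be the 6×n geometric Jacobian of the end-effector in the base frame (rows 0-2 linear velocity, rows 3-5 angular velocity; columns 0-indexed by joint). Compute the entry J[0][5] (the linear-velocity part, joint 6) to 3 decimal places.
axis z_5 = (-0.0000,-0.0000,1.0000); lever o_n−o_5 = (1.9319,0.5176,2.0000)
cross product → J_v[:, 5] = (-0.5176,1.9319,0.0000)
J_ω[:, 5] = z_5
entry J[0][5] = -0.5176

-0.518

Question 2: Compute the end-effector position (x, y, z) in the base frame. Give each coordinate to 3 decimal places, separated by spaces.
-8.432 2.396 -3.000

after link 1: o_1 = (-2.0000, 0.0000, 0.0000)
after link 2: o_2 = (-4.0000, 4.0000, 0.0000)
after link 3: o_3 = (-4.7071, 3.2929, -3.0000)
after link 4: o_4 = (-4.7071, 3.2929, -5.0000)
after link 5: o_5 = (-10.3640, 1.8787, -5.0000)
after link 6: o_6 = (-8.4321, 2.3963, -3.0000)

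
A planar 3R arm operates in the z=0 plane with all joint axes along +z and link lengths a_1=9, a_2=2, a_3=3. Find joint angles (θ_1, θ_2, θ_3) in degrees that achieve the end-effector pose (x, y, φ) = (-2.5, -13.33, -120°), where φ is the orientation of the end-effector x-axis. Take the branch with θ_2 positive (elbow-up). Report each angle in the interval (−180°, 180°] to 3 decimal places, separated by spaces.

-100.648 30.009 -49.360

wrist centre = target − a_3·(cos φ, sin φ) = (-1.0000, -10.7319)
cos θ_2 = (116.1742−9²−2²)/(2·9·2) = 0.8659; θ_2 = 30.0087° (elbow-up)
β = atan2(-10.7319,-1.0000) = -95.3234°; ψ = atan2(1.0003,10.7319) = 5.3248°
θ_1 = β − ψ = -100.6483°
θ_3 = φ − θ_1 − θ_2 = -49.3604° (wrapped to (-180°,180°])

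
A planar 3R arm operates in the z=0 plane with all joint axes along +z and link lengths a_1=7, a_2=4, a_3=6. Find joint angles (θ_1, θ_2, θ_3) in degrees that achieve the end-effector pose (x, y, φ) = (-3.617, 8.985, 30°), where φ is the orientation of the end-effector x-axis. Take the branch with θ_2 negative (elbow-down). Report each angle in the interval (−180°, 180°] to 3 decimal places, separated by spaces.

156.644 -30.011 -96.633

wrist centre = target − a_3·(cos φ, sin φ) = (-8.8132, 5.9850)
cos θ_2 = (113.4919−7²−4²)/(2·7·4) = 0.8659; θ_2 = -30.0113° (elbow-down)
β = atan2(5.9850,-8.8132) = 145.8196°; ψ = atan2(-2.0007,10.4637) = -10.8244°
θ_1 = β − ψ = 156.6441°
θ_3 = φ − θ_1 − θ_2 = -96.6327° (wrapped to (-180°,180°])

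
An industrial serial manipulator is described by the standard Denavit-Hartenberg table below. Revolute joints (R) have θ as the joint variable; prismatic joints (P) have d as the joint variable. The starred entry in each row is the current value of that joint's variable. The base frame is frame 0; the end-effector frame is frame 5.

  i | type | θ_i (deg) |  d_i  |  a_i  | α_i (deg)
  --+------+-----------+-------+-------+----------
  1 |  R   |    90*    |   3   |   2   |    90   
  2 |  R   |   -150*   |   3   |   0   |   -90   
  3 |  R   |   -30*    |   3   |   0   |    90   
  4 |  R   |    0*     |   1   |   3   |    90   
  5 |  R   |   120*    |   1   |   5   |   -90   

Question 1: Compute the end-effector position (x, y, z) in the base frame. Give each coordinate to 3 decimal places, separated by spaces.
after link 1: o_1 = (0.0000, 2.0000, 3.0000)
after link 2: o_2 = (3.0000, 2.0000, 3.0000)
after link 3: o_3 = (3.0000, 3.5000, 0.4019)
after link 4: o_4 = (5.3660, 1.6830, -0.6471)
after link 5: o_5 = (7.8660, 4.9330, 2.3840)

7.866 4.933 2.384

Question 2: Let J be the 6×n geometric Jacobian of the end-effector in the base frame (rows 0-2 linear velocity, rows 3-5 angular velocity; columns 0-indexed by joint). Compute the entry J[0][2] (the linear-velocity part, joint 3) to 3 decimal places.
axis z_2 = (0.0000,0.5000,-0.8660); lever o_n−o_2 = (4.8660,2.9330,-0.6160)
cross product → J_v[:, 2] = (2.2321,-4.2141,-2.4330)
J_ω[:, 2] = z_2
entry J[0][2] = 2.2321

2.232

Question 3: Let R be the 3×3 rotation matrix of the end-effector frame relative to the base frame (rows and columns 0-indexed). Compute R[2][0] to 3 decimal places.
End-effector x-axis (col 0 of R) = (0.5000,0.7500,0.4330)
R[2][0] = 0.4330

0.433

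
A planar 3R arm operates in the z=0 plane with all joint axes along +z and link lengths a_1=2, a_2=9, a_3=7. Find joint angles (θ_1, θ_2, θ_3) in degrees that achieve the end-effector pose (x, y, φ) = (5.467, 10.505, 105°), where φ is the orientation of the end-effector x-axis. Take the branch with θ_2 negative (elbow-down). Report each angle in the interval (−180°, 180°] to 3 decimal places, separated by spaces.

135.013 -120.011 89.998

wrist centre = target − a_3·(cos φ, sin φ) = (7.2787, 3.7435)
cos θ_2 = (66.9939−2²−9²)/(2·2·9) = -0.5002; θ_2 = -120.0112° (elbow-down)
β = atan2(3.7435,7.2787) = 27.2172°; ψ = atan2(-7.7933,-2.5015) = -107.7957°
θ_1 = β − ψ = 135.0129°
θ_3 = φ − θ_1 − θ_2 = 89.9983° (wrapped to (-180°,180°])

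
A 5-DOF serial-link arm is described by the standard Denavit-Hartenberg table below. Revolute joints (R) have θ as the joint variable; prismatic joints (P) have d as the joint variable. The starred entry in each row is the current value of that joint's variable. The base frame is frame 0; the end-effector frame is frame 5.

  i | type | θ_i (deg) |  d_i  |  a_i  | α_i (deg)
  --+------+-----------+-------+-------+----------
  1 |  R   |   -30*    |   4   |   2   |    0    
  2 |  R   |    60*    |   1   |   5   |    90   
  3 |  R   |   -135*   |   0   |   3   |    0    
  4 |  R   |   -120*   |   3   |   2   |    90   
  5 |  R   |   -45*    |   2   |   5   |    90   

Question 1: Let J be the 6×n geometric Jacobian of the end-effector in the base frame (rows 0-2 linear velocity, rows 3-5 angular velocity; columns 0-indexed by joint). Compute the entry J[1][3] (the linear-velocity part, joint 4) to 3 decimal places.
-2.932

axis z_3 = (0.5000,-0.8660,0.0000); lever o_n−o_3 = (0.1645,0.7134,5.8646)
cross product → J_v[:, 3] = (-5.0789,-2.9323,0.4992)
J_ω[:, 3] = z_3
entry J[1][3] = -2.9323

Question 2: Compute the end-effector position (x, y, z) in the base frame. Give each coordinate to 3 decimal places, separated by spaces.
after link 1: o_1 = (1.7321, -1.0000, 4.0000)
after link 2: o_2 = (6.0622, 1.5000, 5.0000)
after link 3: o_3 = (4.2251, 0.4393, 2.8787)
after link 4: o_4 = (5.2768, -2.4176, 4.8105)
after link 5: o_5 = (4.3896, 1.1527, 8.7432)

4.390 1.153 8.743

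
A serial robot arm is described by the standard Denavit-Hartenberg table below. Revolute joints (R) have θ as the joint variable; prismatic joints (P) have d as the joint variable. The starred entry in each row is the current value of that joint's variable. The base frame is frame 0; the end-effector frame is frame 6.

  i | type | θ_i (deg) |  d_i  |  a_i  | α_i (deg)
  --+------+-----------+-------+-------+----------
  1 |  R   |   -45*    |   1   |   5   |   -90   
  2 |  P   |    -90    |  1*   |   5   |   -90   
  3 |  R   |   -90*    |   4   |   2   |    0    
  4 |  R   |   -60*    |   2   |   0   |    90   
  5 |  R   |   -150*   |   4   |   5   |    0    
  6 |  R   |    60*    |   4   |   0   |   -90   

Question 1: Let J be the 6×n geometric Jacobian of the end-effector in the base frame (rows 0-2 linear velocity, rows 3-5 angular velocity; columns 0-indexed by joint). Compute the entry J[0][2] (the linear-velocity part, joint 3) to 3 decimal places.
axis z_2 = (0.7071,-0.7071,-0.0000); lever o_n−o_2 = (-2.5408,-7.4906,-0.2500)
cross product → J_v[:, 2] = (0.1768,0.1768,-7.0933)
J_ω[:, 2] = z_2
entry J[0][2] = 0.1768

0.177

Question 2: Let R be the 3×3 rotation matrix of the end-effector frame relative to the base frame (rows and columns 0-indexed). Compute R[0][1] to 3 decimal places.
End-effector y-axis (col 1 of R) = (0.6124,0.6124,0.5000)
R[0][1] = 0.6124

0.612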